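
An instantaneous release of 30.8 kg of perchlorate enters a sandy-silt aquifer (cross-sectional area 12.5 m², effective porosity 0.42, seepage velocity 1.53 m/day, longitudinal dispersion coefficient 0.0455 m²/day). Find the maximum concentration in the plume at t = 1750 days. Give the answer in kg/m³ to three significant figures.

0.185 kg/m³

The peak of an instantaneous 1D plume sits at x = vt; there the Gaussian factor is 1 and C_max = M/(n_e·A·√(4πDt)), where n_e·A is the pore area the mass is dissolved in.
√(4πDt) = √(4π × 0.0455 × 1750) = 31.63 m, so C_max = 30.8/(0.42 × 12.5 × 31.63) = 0.185 kg/m³.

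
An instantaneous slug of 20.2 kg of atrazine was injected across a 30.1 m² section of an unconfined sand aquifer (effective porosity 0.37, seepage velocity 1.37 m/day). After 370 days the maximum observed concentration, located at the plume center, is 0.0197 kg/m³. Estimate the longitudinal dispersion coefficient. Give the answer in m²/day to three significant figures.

1.82 m²/day

At the plume center C_max = M/(n_e·A·√(4πDt)), so D = M²/(4πt·(n_e·A·C_max)²).
n_e·A·C_max = 0.37 × 30.1 × 0.0197 = 0.2194 kg/m.
D = 20.2²/(4π × 370 × 0.2194²) = 1.82 m²/day.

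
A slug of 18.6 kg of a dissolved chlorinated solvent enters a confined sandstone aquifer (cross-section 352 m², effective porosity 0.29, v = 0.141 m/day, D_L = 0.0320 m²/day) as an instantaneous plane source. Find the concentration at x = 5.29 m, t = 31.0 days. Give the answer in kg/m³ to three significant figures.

0.0417 kg/m³

For an instantaneous plane source, C(x,t) = M/(n_e·A·√(4πDt)) · exp(−(x−vt)²/(4Dt)), with n_e·A the pore (flow) area.
Plume center vt = 0.141 × 31.0 = 4.371 m, so the well at 5.29 m is 0.919 m downgradient of the peak.
√(4πDt) = 3.531 m, giving peak height M/(n_e·A·√(4πDt)) = 18.6/(0.29 × 352 × 3.531) = 0.05160 kg/m³.
(x−vt)²/(4Dt) = (0.919)²/(4 × 0.0320 × 31.0) = 0.2128; exp(−0.2128) = 0.8083.
C = 0.05160 × 0.8083 = 0.0417 kg/m³.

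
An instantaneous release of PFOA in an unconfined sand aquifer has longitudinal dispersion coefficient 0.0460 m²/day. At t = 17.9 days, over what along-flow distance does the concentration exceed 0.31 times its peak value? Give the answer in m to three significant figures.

3.93 m

The plume is Gaussian with σ = √(2Dt) = √(2 × 0.0460 × 17.9) = 1.283 m.
C/C_peak = exp(−Δx²/(2σ²)) = 0.31 ⇒ Δx = σ·√(−2 ln 0.31) = 1.283 × 1.530 = 1.963 m.
Width = 2Δx = 3.93 m.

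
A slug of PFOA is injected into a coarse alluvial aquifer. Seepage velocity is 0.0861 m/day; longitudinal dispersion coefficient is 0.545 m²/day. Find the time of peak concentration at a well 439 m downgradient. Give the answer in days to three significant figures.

For the 1D instantaneous-source solution, setting ∂C/∂t = 0 at fixed x gives v²t² + 2Dt − x² = 0, so t = (√(D² + v²x²) − D)/v².
√(D² + v²x²) = √(0.545² + 0.0861² × 439²) = 37.80; v² = 0.00741321.
t = (37.80 − 0.545)/0.00741321 = 5030 days (vs. the pure-advection estimate x/v = 5100 d).

5030 days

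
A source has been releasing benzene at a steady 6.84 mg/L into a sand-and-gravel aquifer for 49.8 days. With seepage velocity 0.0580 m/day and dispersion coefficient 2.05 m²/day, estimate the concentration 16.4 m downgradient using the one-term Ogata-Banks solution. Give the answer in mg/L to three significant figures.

1.18 mg/L

For a continuous step input, C/C₀ ≈ ½·erfc((x−vt)/(2√(Dt))).
vt = 0.0580 × 49.8 = 2.8884 m and 2√(Dt) = 2√(2.05 × 49.8) = 20.21 m.
Argument (x−vt)/(2√(Dt)) = (16.4 − 2.8884)/20.21 = 0.6686; ½·erfc(0.6686) = 0.1722.
C = 6.84 × 0.1722 = 1.18 mg/L.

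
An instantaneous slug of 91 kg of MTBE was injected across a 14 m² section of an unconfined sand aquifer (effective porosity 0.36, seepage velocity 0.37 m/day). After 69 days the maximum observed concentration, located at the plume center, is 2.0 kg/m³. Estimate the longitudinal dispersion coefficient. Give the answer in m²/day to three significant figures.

At the plume center C_max = M/(n_e·A·√(4πDt)), so D = M²/(4πt·(n_e·A·C_max)²).
n_e·A·C_max = 0.36 × 14 × 2.0 = 10.08 kg/m.
D = 91²/(4π × 69 × 10.08²) = 0.0940 m²/day.

0.0940 m²/day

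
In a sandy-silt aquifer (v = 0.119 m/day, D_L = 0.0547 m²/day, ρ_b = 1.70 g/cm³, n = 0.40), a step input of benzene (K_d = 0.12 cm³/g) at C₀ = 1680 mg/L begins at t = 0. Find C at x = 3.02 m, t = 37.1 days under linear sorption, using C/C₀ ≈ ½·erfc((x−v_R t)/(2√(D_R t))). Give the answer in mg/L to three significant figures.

Retardation factor R = 1 + ρ_b·K_d/n = 1 + 1.70 × 0.12/0.40 = 1.510.
Sorption retards both mechanisms: v_R = v/R = 0.07881 m/day, D_R = D/R = 0.03623 m²/day.
v_R·t = 0.07881 × 37.1 = 2.923851 m; 2√(D_R t) = 2.319 m; argument = (3.02 − 2.923851)/2.319 = 0.04146.
C = C₀ × ½·erfc(0.04146) = 1680 × 0.4766 = 801 mg/L.

801 mg/L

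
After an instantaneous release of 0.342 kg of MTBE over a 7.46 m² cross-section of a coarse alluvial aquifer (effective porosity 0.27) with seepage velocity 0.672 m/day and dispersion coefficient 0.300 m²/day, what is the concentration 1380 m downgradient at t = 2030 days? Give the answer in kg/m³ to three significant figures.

For an instantaneous plane source, C(x,t) = M/(n_e·A·√(4πDt)) · exp(−(x−vt)²/(4Dt)), with n_e·A the pore (flow) area.
Plume center vt = 0.672 × 2030 = 1364.16 m, so the well at 1380 m is 15.84 m downgradient of the peak.
√(4πDt) = 87.48 m, giving peak height M/(n_e·A·√(4πDt)) = 0.342/(0.27 × 7.46 × 87.48) = 0.001941 kg/m³.
(x−vt)²/(4Dt) = (15.84)²/(4 × 0.300 × 2030) = 0.1030; exp(−0.1030) = 0.9021.
C = 0.001941 × 0.9021 = 0.00175 kg/m³.

0.00175 kg/m³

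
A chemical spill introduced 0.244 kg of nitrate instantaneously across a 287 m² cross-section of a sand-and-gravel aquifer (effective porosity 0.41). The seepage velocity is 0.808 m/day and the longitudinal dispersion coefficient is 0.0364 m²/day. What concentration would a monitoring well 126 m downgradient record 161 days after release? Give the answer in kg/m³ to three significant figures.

For an instantaneous plane source, C(x,t) = M/(n_e·A·√(4πDt)) · exp(−(x−vt)²/(4Dt)), with n_e·A the pore (flow) area.
Plume center vt = 0.808 × 161 = 130.088 m, so the well at 126 m is 4.088 m upgradient of the peak.
√(4πDt) = 8.582 m, giving peak height M/(n_e·A·√(4πDt)) = 0.244/(0.41 × 287 × 8.582) = 0.0002416 kg/m³.
(x−vt)²/(4Dt) = (-4.088)²/(4 × 0.0364 × 161) = 0.7129; exp(−0.7129) = 0.4902.
C = 0.0002416 × 0.4902 = 0.000118 kg/m³.

0.000118 kg/m³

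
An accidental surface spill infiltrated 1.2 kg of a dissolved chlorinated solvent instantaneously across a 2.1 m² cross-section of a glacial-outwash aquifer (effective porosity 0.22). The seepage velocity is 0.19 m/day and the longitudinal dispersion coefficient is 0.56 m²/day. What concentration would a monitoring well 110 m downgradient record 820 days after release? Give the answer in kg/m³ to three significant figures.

0.0109 kg/m³

For an instantaneous plane source, C(x,t) = M/(n_e·A·√(4πDt)) · exp(−(x−vt)²/(4Dt)), with n_e·A the pore (flow) area.
Plume center vt = 0.19 × 820 = 155.8 m, so the well at 110 m is 45.8 m upgradient of the peak.
√(4πDt) = 75.96 m, giving peak height M/(n_e·A·√(4πDt)) = 1.2/(0.22 × 2.1 × 75.96) = 0.03419 kg/m³.
(x−vt)²/(4Dt) = (-45.8)²/(4 × 0.56 × 820) = 1.142; exp(−1.142) = 0.3192.
C = 0.03419 × 0.3192 = 0.0109 kg/m³.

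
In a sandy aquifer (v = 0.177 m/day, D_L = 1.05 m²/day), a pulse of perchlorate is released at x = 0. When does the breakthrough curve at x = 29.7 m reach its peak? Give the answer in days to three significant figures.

138 days

For the 1D instantaneous-source solution, setting ∂C/∂t = 0 at fixed x gives v²t² + 2Dt − x² = 0, so t = (√(D² + v²x²) − D)/v².
√(D² + v²x²) = √(1.05² + 0.177² × 29.7²) = 5.361; v² = 0.031329.
t = (5.361 − 1.05)/0.031329 = 138 days (vs. the pure-advection estimate x/v = 168 d).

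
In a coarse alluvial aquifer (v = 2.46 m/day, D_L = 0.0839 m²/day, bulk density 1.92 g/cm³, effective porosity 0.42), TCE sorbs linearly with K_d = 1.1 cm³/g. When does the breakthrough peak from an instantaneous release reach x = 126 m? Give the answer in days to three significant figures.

Retardation factor R = 1 + ρ_b·K_d/n = 1 + 1.92 × 1.1/0.42 = 6.029.
Sorption retards both mechanisms: v_R = v/R = 0.4080 m/day, D_R = D/R = 0.01392 m²/day.
Peak time from v_R²t² + 2D_R t − x² = 0: t = (√(D_R² + v_R²x²) − D_R)/v_R².
√(D_R² + v_R²x²) = √(0.01392² + 0.4080² × 126²) = 51.41; v_R² = 0.1665.
t = (51.41 − 0.01392)/0.1665 = 309 days.

309 days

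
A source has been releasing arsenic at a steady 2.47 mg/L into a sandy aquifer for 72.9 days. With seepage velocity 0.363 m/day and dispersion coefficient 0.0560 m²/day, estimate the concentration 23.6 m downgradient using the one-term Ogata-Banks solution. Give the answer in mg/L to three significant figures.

2.08 mg/L

For a continuous step input, C/C₀ ≈ ½·erfc((x−vt)/(2√(Dt))).
vt = 0.363 × 72.9 = 26.4627 m and 2√(Dt) = 2√(0.0560 × 72.9) = 4.041 m.
Argument (x−vt)/(2√(Dt)) = (23.6 − 26.4627)/4.041 = -0.7084; ½·erfc(-0.7084) = 0.8418.
C = 2.47 × 0.8418 = 2.08 mg/L.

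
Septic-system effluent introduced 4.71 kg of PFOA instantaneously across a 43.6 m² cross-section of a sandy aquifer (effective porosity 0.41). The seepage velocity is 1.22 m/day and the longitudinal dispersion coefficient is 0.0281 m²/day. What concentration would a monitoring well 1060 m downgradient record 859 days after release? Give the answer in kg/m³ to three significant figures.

For an instantaneous plane source, C(x,t) = M/(n_e·A·√(4πDt)) · exp(−(x−vt)²/(4Dt)), with n_e·A the pore (flow) area.
Plume center vt = 1.22 × 859 = 1047.98 m, so the well at 1060 m is 12.02 m downgradient of the peak.
√(4πDt) = 17.42 m, giving peak height M/(n_e·A·√(4πDt)) = 4.71/(0.41 × 43.6 × 17.42) = 0.01513 kg/m³.
(x−vt)²/(4Dt) = (12.02)²/(4 × 0.0281 × 859) = 1.496; exp(−1.496) = 0.2240.
C = 0.01513 × 0.2240 = 0.00339 kg/m³.

0.00339 kg/m³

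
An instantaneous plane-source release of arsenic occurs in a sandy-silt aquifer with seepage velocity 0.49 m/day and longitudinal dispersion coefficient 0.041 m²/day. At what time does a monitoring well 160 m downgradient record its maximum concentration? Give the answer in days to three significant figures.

326 days

For the 1D instantaneous-source solution, setting ∂C/∂t = 0 at fixed x gives v²t² + 2Dt − x² = 0, so t = (√(D² + v²x²) − D)/v².
√(D² + v²x²) = √(0.041² + 0.49² × 160²) = 78.40; v² = 0.2401.
t = (78.40 − 0.041)/0.2401 = 326 days (vs. the pure-advection estimate x/v = 327 d).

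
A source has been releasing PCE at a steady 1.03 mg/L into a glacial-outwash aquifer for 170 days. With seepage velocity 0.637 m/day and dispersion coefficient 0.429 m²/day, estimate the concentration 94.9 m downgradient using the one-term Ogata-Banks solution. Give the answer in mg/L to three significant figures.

For a continuous step input, C/C₀ ≈ ½·erfc((x−vt)/(2√(Dt))).
vt = 0.637 × 170 = 108.29 m and 2√(Dt) = 2√(0.429 × 170) = 17.08 m.
Argument (x−vt)/(2√(Dt)) = (94.9 − 108.29)/17.08 = -0.7840; ½·erfc(-0.7840) = 0.8662.
C = 1.03 × 0.8662 = 0.892 mg/L.

0.892 mg/L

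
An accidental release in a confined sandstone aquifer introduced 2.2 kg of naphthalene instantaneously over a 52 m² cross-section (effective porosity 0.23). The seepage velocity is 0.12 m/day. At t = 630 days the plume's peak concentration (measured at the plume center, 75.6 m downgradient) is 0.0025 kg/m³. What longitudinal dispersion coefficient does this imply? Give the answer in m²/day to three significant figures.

0.684 m²/day

At the plume center C_max = M/(n_e·A·√(4πDt)), so D = M²/(4πt·(n_e·A·C_max)²).
n_e·A·C_max = 0.23 × 52 × 0.0025 = 0.02990 kg/m.
D = 2.2²/(4π × 630 × 0.02990²) = 0.684 m²/day.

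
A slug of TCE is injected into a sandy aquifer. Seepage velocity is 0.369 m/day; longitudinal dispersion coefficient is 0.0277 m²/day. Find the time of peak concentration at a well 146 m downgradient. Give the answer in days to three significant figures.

395 days

For the 1D instantaneous-source solution, setting ∂C/∂t = 0 at fixed x gives v²t² + 2Dt − x² = 0, so t = (√(D² + v²x²) − D)/v².
√(D² + v²x²) = √(0.0277² + 0.369² × 146²) = 53.87; v² = 0.136161.
t = (53.87 − 0.0277)/0.136161 = 395 days (vs. the pure-advection estimate x/v = 396 d).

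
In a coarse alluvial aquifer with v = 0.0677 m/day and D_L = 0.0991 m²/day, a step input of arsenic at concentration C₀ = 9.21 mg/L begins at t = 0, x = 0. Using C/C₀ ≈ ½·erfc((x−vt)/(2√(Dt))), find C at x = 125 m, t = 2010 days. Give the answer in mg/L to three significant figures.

6.54 mg/L

For a continuous step input, C/C₀ ≈ ½·erfc((x−vt)/(2√(Dt))).
vt = 0.0677 × 2010 = 136.077 m and 2√(Dt) = 2√(0.0991 × 2010) = 28.23 m.
Argument (x−vt)/(2√(Dt)) = (125 − 136.077)/28.23 = -0.3924; ½·erfc(-0.3924) = 0.7105.
C = 9.21 × 0.7105 = 6.54 mg/L.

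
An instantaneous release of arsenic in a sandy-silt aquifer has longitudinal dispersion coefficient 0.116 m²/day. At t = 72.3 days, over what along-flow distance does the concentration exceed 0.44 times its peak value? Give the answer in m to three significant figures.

10.5 m

The plume is Gaussian with σ = √(2Dt) = √(2 × 0.116 × 72.3) = 4.096 m.
C/C_peak = exp(−Δx²/(2σ²)) = 0.44 ⇒ Δx = σ·√(−2 ln 0.44) = 4.096 × 1.281 = 5.247 m.
Width = 2Δx = 10.5 m.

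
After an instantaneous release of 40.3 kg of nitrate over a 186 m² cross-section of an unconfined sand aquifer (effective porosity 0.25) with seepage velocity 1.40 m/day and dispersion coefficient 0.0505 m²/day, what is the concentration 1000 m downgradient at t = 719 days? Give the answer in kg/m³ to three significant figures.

0.0301 kg/m³

For an instantaneous plane source, C(x,t) = M/(n_e·A·√(4πDt)) · exp(−(x−vt)²/(4Dt)), with n_e·A the pore (flow) area.
Plume center vt = 1.40 × 719 = 1006.6 m, so the well at 1000 m is 6.6 m upgradient of the peak.
√(4πDt) = 21.36 m, giving peak height M/(n_e·A·√(4πDt)) = 40.3/(0.25 × 186 × 21.36) = 0.04057 kg/m³.
(x−vt)²/(4Dt) = (-6.6)²/(4 × 0.0505 × 719) = 0.2999; exp(−0.2999) = 0.7409.
C = 0.04057 × 0.7409 = 0.0301 kg/m³.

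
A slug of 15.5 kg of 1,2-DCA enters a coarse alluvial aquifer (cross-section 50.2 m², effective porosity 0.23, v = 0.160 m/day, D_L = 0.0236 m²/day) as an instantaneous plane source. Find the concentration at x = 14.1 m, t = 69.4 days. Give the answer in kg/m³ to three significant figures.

0.0752 kg/m³

For an instantaneous plane source, C(x,t) = M/(n_e·A·√(4πDt)) · exp(−(x−vt)²/(4Dt)), with n_e·A the pore (flow) area.
Plume center vt = 0.160 × 69.4 = 11.104 m, so the well at 14.1 m is 2.996 m downgradient of the peak.
√(4πDt) = 4.537 m, giving peak height M/(n_e·A·√(4πDt)) = 15.5/(0.23 × 50.2 × 4.537) = 0.2959 kg/m³.
(x−vt)²/(4Dt) = (2.996)²/(4 × 0.0236 × 69.4) = 1.370; exp(−1.370) = 0.2541.
C = 0.2959 × 0.2541 = 0.0752 kg/m³.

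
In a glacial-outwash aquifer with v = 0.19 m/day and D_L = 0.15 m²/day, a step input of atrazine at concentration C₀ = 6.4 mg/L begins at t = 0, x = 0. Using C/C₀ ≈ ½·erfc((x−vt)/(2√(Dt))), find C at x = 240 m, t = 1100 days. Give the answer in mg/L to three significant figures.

For a continuous step input, C/C₀ ≈ ½·erfc((x−vt)/(2√(Dt))).
vt = 0.19 × 1100 = 209 m and 2√(Dt) = 2√(0.15 × 1100) = 25.69 m.
Argument (x−vt)/(2√(Dt)) = (240 − 209)/25.69 = 1.207; ½·erfc(1.207) = 0.04392.
C = 6.4 × 0.04392 = 0.281 mg/L.

0.281 mg/L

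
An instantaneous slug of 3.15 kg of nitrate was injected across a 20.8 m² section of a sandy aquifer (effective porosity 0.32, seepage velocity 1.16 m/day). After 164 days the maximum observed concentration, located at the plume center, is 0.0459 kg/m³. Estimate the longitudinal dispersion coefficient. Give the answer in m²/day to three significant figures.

At the plume center C_max = M/(n_e·A·√(4πDt)), so D = M²/(4πt·(n_e·A·C_max)²).
n_e·A·C_max = 0.32 × 20.8 × 0.0459 = 0.3055 kg/m.
D = 3.15²/(4π × 164 × 0.3055²) = 0.0516 m²/day.

0.0516 m²/day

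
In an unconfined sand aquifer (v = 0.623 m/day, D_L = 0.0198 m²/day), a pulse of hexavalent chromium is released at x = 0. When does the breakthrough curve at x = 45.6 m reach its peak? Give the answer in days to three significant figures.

73.1 days

For the 1D instantaneous-source solution, setting ∂C/∂t = 0 at fixed x gives v²t² + 2Dt − x² = 0, so t = (√(D² + v²x²) − D)/v².
√(D² + v²x²) = √(0.0198² + 0.623² × 45.6²) = 28.41; v² = 0.388129.
t = (28.41 − 0.0198)/0.388129 = 73.1 days (vs. the pure-advection estimate x/v = 73.2 d).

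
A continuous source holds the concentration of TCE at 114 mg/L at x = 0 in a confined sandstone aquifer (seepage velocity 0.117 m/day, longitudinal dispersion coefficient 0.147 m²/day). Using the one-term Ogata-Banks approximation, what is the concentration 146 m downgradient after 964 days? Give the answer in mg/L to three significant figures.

For a continuous step input, C/C₀ ≈ ½·erfc((x−vt)/(2√(Dt))).
vt = 0.117 × 964 = 112.788 m and 2√(Dt) = 2√(0.147 × 964) = 23.81 m.
Argument (x−vt)/(2√(Dt)) = (146 − 112.788)/23.81 = 1.395; ½·erfc(1.395) = 0.02426.
C = 114 × 0.02426 = 2.77 mg/L.

2.77 mg/L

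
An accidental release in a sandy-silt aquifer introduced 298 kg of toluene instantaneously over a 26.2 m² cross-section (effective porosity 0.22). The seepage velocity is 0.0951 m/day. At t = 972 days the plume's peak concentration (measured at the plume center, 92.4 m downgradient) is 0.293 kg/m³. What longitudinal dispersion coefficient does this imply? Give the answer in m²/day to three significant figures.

2.55 m²/day

At the plume center C_max = M/(n_e·A·√(4πDt)), so D = M²/(4πt·(n_e·A·C_max)²).
n_e·A·C_max = 0.22 × 26.2 × 0.293 = 1.689 kg/m.
D = 298²/(4π × 972 × 1.689²) = 2.55 m²/day.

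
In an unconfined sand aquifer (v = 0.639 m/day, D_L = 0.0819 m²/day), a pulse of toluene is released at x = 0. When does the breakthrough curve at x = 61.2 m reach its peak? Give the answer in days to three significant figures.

For the 1D instantaneous-source solution, setting ∂C/∂t = 0 at fixed x gives v²t² + 2Dt − x² = 0, so t = (√(D² + v²x²) − D)/v².
√(D² + v²x²) = √(0.0819² + 0.639² × 61.2²) = 39.11; v² = 0.408321.
t = (39.11 − 0.0819)/0.408321 = 95.6 days (vs. the pure-advection estimate x/v = 95.8 d).

95.6 days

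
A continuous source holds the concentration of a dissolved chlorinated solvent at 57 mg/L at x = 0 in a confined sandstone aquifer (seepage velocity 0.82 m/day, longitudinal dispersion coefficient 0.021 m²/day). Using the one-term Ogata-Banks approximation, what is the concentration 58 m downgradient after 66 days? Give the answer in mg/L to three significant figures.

0.564 mg/L

For a continuous step input, C/C₀ ≈ ½·erfc((x−vt)/(2√(Dt))).
vt = 0.82 × 66 = 54.12 m and 2√(Dt) = 2√(0.021 × 66) = 2.355 m.
Argument (x−vt)/(2√(Dt)) = (58 − 54.12)/2.355 = 1.648; ½·erfc(1.648) = 0.009887.
C = 57 × 0.009887 = 0.564 mg/L.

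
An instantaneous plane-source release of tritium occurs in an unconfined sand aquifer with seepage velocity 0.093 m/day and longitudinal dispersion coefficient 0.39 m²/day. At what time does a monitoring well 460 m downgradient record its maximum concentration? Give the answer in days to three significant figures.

4900 days

For the 1D instantaneous-source solution, setting ∂C/∂t = 0 at fixed x gives v²t² + 2Dt − x² = 0, so t = (√(D² + v²x²) − D)/v².
√(D² + v²x²) = √(0.39² + 0.093² × 460²) = 42.78; v² = 0.008649.
t = (42.78 − 0.39)/0.008649 = 4900 days (vs. the pure-advection estimate x/v = 4950 d).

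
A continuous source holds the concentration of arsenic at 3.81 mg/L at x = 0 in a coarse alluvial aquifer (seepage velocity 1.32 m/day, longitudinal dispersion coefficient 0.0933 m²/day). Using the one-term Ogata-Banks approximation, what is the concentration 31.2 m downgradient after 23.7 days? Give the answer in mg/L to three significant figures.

For a continuous step input, C/C₀ ≈ ½·erfc((x−vt)/(2√(Dt))).
vt = 1.32 × 23.7 = 31.284 m and 2√(Dt) = 2√(0.0933 × 23.7) = 2.974 m.
Argument (x−vt)/(2√(Dt)) = (31.2 − 31.284)/2.974 = -0.02824; ½·erfc(-0.02824) = 0.5159.
C = 3.81 × 0.5159 = 1.97 mg/L.

1.97 mg/L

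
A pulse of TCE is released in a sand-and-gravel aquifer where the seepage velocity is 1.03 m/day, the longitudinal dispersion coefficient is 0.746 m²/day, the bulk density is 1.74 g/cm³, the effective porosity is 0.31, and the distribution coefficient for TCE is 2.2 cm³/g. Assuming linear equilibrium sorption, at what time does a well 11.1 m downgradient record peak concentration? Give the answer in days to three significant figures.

Retardation factor R = 1 + ρ_b·K_d/n = 1 + 1.74 × 2.2/0.31 = 13.35.
Sorption retards both mechanisms: v_R = v/R = 0.07715 m/day, D_R = D/R = 0.05588 m²/day.
Peak time from v_R²t² + 2D_R t − x² = 0: t = (√(D_R² + v_R²x²) − D_R)/v_R².
√(D_R² + v_R²x²) = √(0.05588² + 0.07715² × 11.1²) = 0.8582; v_R² = 0.005952.
t = (0.8582 − 0.05588)/0.005952 = 135 days.

135 days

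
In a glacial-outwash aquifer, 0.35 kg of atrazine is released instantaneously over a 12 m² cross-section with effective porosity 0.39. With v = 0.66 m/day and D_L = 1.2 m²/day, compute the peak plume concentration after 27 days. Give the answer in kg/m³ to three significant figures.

0.00371 kg/m³

The peak of an instantaneous 1D plume sits at x = vt; there the Gaussian factor is 1 and C_max = M/(n_e·A·√(4πDt)), where n_e·A is the pore area the mass is dissolved in.
√(4πDt) = √(4π × 1.2 × 27) = 20.18 m, so C_max = 0.35/(0.39 × 12 × 20.18) = 0.00371 kg/m³.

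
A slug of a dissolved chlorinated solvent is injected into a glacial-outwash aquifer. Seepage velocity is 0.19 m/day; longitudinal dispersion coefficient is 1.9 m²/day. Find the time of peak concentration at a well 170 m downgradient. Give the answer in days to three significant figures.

For the 1D instantaneous-source solution, setting ∂C/∂t = 0 at fixed x gives v²t² + 2Dt − x² = 0, so t = (√(D² + v²x²) − D)/v².
√(D² + v²x²) = √(1.9² + 0.19² × 170²) = 32.36; v² = 0.0361.
t = (32.36 − 1.9)/0.0361 = 844 days (vs. the pure-advection estimate x/v = 895 d).

844 days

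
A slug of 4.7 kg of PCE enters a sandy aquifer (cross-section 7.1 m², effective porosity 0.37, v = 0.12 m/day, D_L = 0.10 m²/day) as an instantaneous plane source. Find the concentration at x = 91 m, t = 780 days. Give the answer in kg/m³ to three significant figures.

For an instantaneous plane source, C(x,t) = M/(n_e·A·√(4πDt)) · exp(−(x−vt)²/(4Dt)), with n_e·A the pore (flow) area.
Plume center vt = 0.12 × 780 = 93.6 m, so the well at 91 m is 2.6 m upgradient of the peak.
√(4πDt) = 31.31 m, giving peak height M/(n_e·A·√(4πDt)) = 4.7/(0.37 × 7.1 × 31.31) = 0.05714 kg/m³.
(x−vt)²/(4Dt) = (-2.6)²/(4 × 0.10 × 780) = 0.02167; exp(−0.02167) = 0.9786.
C = 0.05714 × 0.9786 = 0.0559 kg/m³.

0.0559 kg/m³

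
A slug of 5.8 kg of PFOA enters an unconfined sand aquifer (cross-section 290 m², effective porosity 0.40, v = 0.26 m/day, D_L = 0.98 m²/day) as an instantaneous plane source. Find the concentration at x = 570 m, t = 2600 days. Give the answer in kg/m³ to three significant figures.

9.28e-05 kg/m³

For an instantaneous plane source, C(x,t) = M/(n_e·A·√(4πDt)) · exp(−(x−vt)²/(4Dt)), with n_e·A the pore (flow) area.
Plume center vt = 0.26 × 2600 = 676 m, so the well at 570 m is 106 m upgradient of the peak.
√(4πDt) = 178.9 m, giving peak height M/(n_e·A·√(4πDt)) = 5.8/(0.40 × 290 × 178.9) = 0.0002795 kg/m³.
(x−vt)²/(4Dt) = (-106)²/(4 × 0.98 × 2600) = 1.102; exp(−1.102) = 0.3322.
C = 0.0002795 × 0.3322 = 9.28e-05 kg/m³.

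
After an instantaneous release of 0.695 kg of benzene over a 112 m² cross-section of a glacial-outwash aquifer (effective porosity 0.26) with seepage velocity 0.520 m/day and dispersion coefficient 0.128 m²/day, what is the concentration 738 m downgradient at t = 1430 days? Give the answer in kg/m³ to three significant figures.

For an instantaneous plane source, C(x,t) = M/(n_e·A·√(4πDt)) · exp(−(x−vt)²/(4Dt)), with n_e·A the pore (flow) area.
Plume center vt = 0.520 × 1430 = 743.6 m, so the well at 738 m is 5.6 m upgradient of the peak.
√(4πDt) = 47.96 m, giving peak height M/(n_e·A·√(4πDt)) = 0.695/(0.26 × 112 × 47.96) = 0.0004976 kg/m³.
(x−vt)²/(4Dt) = (-5.6)²/(4 × 0.128 × 1430) = 0.04283; exp(−0.04283) = 0.9581.
C = 0.0004976 × 0.9581 = 0.000477 kg/m³.

0.000477 kg/m³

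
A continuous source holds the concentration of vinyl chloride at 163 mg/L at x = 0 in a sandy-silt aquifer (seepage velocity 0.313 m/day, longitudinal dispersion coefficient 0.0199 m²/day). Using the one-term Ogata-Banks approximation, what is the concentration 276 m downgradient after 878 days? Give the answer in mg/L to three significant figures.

68.5 mg/L

For a continuous step input, C/C₀ ≈ ½·erfc((x−vt)/(2√(Dt))).
vt = 0.313 × 878 = 274.814 m and 2√(Dt) = 2√(0.0199 × 878) = 8.360 m.
Argument (x−vt)/(2√(Dt)) = (276 − 274.814)/8.360 = 0.1419; ½·erfc(0.1419) = 0.4205.
C = 163 × 0.4205 = 68.5 mg/L.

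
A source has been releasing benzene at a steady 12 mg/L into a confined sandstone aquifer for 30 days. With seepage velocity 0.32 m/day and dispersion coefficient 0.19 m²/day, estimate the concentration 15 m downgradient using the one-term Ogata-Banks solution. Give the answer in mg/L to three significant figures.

For a continuous step input, C/C₀ ≈ ½·erfc((x−vt)/(2√(Dt))).
vt = 0.32 × 30 = 9.6 m and 2√(Dt) = 2√(0.19 × 30) = 4.775 m.
Argument (x−vt)/(2√(Dt)) = (15 − 9.6)/4.775 = 1.131; ½·erfc(1.131) = 0.05486.
C = 12 × 0.05486 = 0.658 mg/L.

0.658 mg/L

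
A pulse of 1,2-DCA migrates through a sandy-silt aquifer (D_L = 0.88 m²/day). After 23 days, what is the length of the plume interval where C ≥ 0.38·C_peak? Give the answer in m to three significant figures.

The plume is Gaussian with σ = √(2Dt) = √(2 × 0.88 × 23) = 6.362 m.
C/C_peak = exp(−Δx²/(2σ²)) = 0.38 ⇒ Δx = σ·√(−2 ln 0.38) = 6.362 × 1.391 = 8.850 m.
Width = 2Δx = 17.7 m.

17.7 m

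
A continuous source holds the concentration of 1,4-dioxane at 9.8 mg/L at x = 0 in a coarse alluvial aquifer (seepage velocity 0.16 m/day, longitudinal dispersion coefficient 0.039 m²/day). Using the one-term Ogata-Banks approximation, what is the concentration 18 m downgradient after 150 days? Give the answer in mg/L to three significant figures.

9.41 mg/L

For a continuous step input, C/C₀ ≈ ½·erfc((x−vt)/(2√(Dt))).
vt = 0.16 × 150 = 24 m and 2√(Dt) = 2√(0.039 × 150) = 4.837 m.
Argument (x−vt)/(2√(Dt)) = (18 − 24)/4.837 = -1.240; ½·erfc(-1.240) = 0.9603.
C = 9.8 × 0.9603 = 9.41 mg/L.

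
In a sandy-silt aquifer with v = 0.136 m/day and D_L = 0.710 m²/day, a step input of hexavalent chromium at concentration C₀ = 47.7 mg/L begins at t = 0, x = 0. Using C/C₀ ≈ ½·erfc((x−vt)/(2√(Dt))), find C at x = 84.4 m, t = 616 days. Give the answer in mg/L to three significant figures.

For a continuous step input, C/C₀ ≈ ½·erfc((x−vt)/(2√(Dt))).
vt = 0.136 × 616 = 83.776 m and 2√(Dt) = 2√(0.710 × 616) = 41.83 m.
Argument (x−vt)/(2√(Dt)) = (84.4 − 83.776)/41.83 = 0.01492; ½·erfc(0.01492) = 0.4916.
C = 47.7 × 0.4916 = 23.4 mg/L.

23.4 mg/L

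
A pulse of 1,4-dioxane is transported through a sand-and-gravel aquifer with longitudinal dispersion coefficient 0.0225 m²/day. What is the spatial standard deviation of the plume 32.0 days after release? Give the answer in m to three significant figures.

Dispersive spreading gives a Gaussian with σ² = 2Dt; advection only shifts the center.
σ = √(2 × 0.0225 × 32.0) = 1.20 m.

1.20 m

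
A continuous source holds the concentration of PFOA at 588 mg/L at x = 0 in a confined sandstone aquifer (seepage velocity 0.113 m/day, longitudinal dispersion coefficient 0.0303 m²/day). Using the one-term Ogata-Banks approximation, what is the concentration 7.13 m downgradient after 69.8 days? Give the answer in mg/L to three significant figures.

378 mg/L

For a continuous step input, C/C₀ ≈ ½·erfc((x−vt)/(2√(Dt))).
vt = 0.113 × 69.8 = 7.8874 m and 2√(Dt) = 2√(0.0303 × 69.8) = 2.909 m.
Argument (x−vt)/(2√(Dt)) = (7.13 − 7.8874)/2.909 = -0.2604; ½·erfc(-0.2604) = 0.6437.
C = 588 × 0.6437 = 378 mg/L.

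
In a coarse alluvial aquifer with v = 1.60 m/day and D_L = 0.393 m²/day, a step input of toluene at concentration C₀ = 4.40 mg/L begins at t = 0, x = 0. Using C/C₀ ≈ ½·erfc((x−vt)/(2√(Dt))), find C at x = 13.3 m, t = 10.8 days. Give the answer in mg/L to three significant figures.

4.02 mg/L

For a continuous step input, C/C₀ ≈ ½·erfc((x−vt)/(2√(Dt))).
vt = 1.60 × 10.8 = 17.28 m and 2√(Dt) = 2√(0.393 × 10.8) = 4.120 m.
Argument (x−vt)/(2√(Dt)) = (13.3 − 17.28)/4.120 = -0.9660; ½·erfc(-0.9660) = 0.9141.
C = 4.40 × 0.9141 = 4.02 mg/L.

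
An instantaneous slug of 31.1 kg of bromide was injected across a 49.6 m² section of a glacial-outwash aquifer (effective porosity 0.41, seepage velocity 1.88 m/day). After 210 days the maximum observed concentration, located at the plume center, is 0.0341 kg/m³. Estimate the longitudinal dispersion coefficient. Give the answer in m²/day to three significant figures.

0.762 m²/day

At the plume center C_max = M/(n_e·A·√(4πDt)), so D = M²/(4πt·(n_e·A·C_max)²).
n_e·A·C_max = 0.41 × 49.6 × 0.0341 = 0.6935 kg/m.
D = 31.1²/(4π × 210 × 0.6935²) = 0.762 m²/day.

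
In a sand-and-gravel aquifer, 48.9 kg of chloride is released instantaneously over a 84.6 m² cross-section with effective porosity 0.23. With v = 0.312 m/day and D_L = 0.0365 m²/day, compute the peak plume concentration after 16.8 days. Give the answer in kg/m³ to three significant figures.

0.905 kg/m³

The peak of an instantaneous 1D plume sits at x = vt; there the Gaussian factor is 1 and C_max = M/(n_e·A·√(4πDt)), where n_e·A is the pore area the mass is dissolved in.
√(4πDt) = √(4π × 0.0365 × 16.8) = 2.776 m, so C_max = 48.9/(0.23 × 84.6 × 2.776) = 0.905 kg/m³.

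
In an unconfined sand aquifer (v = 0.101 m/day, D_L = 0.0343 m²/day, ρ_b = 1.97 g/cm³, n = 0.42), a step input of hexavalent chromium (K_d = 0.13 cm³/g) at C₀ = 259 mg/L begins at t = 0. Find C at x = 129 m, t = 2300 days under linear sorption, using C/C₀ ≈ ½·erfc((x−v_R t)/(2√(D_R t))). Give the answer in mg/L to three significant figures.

Retardation factor R = 1 + ρ_b·K_d/n = 1 + 1.97 × 0.13/0.42 = 1.610.
Sorption retards both mechanisms: v_R = v/R = 0.06273 m/day, D_R = D/R = 0.02130 m²/day.
v_R·t = 0.06273 × 2300 = 144.279 m; 2√(D_R t) = 14.00 m; argument = (129 − 144.279)/14.00 = -1.091.
C = C₀ × ½·erfc(-1.091) = 259 × 0.9386 = 243 mg/L.

243 mg/L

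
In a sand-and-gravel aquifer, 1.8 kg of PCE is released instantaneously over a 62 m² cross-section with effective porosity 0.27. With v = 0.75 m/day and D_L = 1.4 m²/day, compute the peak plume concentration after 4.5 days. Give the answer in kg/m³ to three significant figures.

0.0121 kg/m³

The peak of an instantaneous 1D plume sits at x = vt; there the Gaussian factor is 1 and C_max = M/(n_e·A·√(4πDt)), where n_e·A is the pore area the mass is dissolved in.
√(4πDt) = √(4π × 1.4 × 4.5) = 8.898 m, so C_max = 1.8/(0.27 × 62 × 8.898) = 0.0121 kg/m³.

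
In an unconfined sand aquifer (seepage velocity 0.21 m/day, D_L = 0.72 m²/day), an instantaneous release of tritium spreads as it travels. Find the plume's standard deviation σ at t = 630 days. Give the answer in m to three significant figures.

30.1 m

Dispersive spreading gives a Gaussian with σ² = 2Dt; advection only shifts the center.
σ = √(2 × 0.72 × 630) = 30.1 m.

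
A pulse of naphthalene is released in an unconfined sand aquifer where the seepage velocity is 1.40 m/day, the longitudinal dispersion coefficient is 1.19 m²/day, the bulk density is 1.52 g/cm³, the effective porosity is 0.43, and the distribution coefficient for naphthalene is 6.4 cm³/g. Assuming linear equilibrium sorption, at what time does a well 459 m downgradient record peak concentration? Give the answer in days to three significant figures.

7730 days

Retardation factor R = 1 + ρ_b·K_d/n = 1 + 1.52 × 6.4/0.43 = 23.62.
Sorption retards both mechanisms: v_R = v/R = 0.05927 m/day, D_R = D/R = 0.05038 m²/day.
Peak time from v_R²t² + 2D_R t − x² = 0: t = (√(D_R² + v_R²x²) − D_R)/v_R².
√(D_R² + v_R²x²) = √(0.05038² + 0.05927² × 459²) = 27.20; v_R² = 0.003513.
t = (27.20 − 0.05038)/0.003513 = 7730 days.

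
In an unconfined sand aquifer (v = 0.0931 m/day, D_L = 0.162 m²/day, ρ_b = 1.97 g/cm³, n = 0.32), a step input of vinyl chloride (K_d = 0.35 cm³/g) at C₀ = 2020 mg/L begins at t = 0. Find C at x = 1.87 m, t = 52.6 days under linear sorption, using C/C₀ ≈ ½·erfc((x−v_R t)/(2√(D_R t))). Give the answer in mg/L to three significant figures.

Retardation factor R = 1 + ρ_b·K_d/n = 1 + 1.97 × 0.35/0.32 = 3.155.
Sorption retards both mechanisms: v_R = v/R = 0.02951 m/day, D_R = D/R = 0.05135 m²/day.
v_R·t = 0.02951 × 52.6 = 1.552226 m; 2√(D_R t) = 3.287 m; argument = (1.87 − 1.552226)/3.287 = 0.09668.
C = C₀ × ½·erfc(0.09668) = 2020 × 0.4456 = 900 mg/L.

900 mg/L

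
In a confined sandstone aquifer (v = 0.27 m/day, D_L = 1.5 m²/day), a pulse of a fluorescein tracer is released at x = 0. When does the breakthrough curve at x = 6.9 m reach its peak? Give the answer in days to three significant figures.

12.2 days

For the 1D instantaneous-source solution, setting ∂C/∂t = 0 at fixed x gives v²t² + 2Dt − x² = 0, so t = (√(D² + v²x²) − D)/v².
√(D² + v²x²) = √(1.5² + 0.27² × 6.9²) = 2.392; v² = 0.0729.
t = (2.392 − 1.5)/0.0729 = 12.2 days (vs. the pure-advection estimate x/v = 25.6 d).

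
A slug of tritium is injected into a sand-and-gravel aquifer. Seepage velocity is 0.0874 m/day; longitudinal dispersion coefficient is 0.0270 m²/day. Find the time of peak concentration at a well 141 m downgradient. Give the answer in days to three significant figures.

For the 1D instantaneous-source solution, setting ∂C/∂t = 0 at fixed x gives v²t² + 2Dt − x² = 0, so t = (√(D² + v²x²) − D)/v².
√(D² + v²x²) = √(0.0270² + 0.0874² × 141²) = 12.32; v² = 0.00763876.
t = (12.32 − 0.0270)/0.00763876 = 1610 days (vs. the pure-advection estimate x/v = 1610 d).

1610 days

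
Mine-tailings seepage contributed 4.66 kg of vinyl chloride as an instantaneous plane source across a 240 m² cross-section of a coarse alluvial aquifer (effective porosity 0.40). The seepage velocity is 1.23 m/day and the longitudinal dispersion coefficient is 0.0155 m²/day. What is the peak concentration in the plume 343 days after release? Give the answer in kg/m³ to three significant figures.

0.00594 kg/m³

The peak of an instantaneous 1D plume sits at x = vt; there the Gaussian factor is 1 and C_max = M/(n_e·A·√(4πDt)), where n_e·A is the pore area the mass is dissolved in.
√(4πDt) = √(4π × 0.0155 × 343) = 8.174 m, so C_max = 4.66/(0.40 × 240 × 8.174) = 0.00594 kg/m³.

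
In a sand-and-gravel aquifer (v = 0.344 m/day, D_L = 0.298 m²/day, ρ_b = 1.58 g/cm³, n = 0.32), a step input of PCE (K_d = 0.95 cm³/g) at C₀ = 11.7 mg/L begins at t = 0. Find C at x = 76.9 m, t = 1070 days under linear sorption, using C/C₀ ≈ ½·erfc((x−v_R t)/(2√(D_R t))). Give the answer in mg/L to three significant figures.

Retardation factor R = 1 + ρ_b·K_d/n = 1 + 1.58 × 0.95/0.32 = 5.691.
Sorption retards both mechanisms: v_R = v/R = 0.06045 m/day, D_R = D/R = 0.05236 m²/day.
v_R·t = 0.06045 × 1070 = 64.6815 m; 2√(D_R t) = 14.97 m; argument = (76.9 − 64.6815)/14.97 = 0.8162.
C = C₀ × ½·erfc(0.8162) = 11.7 × 0.1242 = 1.45 mg/L.

1.45 mg/L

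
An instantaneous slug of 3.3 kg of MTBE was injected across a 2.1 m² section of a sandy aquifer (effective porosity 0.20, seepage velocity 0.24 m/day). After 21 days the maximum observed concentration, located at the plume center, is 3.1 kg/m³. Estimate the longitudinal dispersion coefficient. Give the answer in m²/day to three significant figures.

At the plume center C_max = M/(n_e·A·√(4πDt)), so D = M²/(4πt·(n_e·A·C_max)²).
n_e·A·C_max = 0.20 × 2.1 × 3.1 = 1.302 kg/m.
D = 3.3²/(4π × 21 × 1.302²) = 0.0243 m²/day.

0.0243 m²/day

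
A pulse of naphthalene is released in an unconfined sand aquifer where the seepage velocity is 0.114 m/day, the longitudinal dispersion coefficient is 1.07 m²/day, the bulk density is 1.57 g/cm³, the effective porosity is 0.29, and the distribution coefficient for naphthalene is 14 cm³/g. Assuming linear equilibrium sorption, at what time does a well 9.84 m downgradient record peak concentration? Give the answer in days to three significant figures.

Retardation factor R = 1 + ρ_b·K_d/n = 1 + 1.57 × 14/0.29 = 76.79.
Sorption retards both mechanisms: v_R = v/R = 0.001485 m/day, D_R = D/R = 0.01393 m²/day.
Peak time from v_R²t² + 2D_R t − x² = 0: t = (√(D_R² + v_R²x²) − D_R)/v_R².
√(D_R² + v_R²x²) = √(0.01393² + 0.001485² × 9.84²) = 0.02019; v_R² = 2.205e-06.
t = (0.02019 − 0.01393)/2.205e-06 = 2840 days.

2840 days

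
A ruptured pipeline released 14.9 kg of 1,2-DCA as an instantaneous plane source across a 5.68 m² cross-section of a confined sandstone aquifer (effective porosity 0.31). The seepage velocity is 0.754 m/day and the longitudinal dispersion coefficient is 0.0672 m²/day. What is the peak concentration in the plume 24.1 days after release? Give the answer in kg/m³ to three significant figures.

1.88 kg/m³

The peak of an instantaneous 1D plume sits at x = vt; there the Gaussian factor is 1 and C_max = M/(n_e·A·√(4πDt)), where n_e·A is the pore area the mass is dissolved in.
√(4πDt) = √(4π × 0.0672 × 24.1) = 4.511 m, so C_max = 14.9/(0.31 × 5.68 × 4.511) = 1.88 kg/m³.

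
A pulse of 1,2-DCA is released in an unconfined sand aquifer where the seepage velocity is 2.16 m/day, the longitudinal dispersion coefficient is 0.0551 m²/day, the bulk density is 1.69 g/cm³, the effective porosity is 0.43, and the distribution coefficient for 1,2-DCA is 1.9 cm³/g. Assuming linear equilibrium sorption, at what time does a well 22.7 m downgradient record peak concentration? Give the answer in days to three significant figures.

88.9 days

Retardation factor R = 1 + ρ_b·K_d/n = 1 + 1.69 × 1.9/0.43 = 8.467.
Sorption retards both mechanisms: v_R = v/R = 0.2551 m/day, D_R = D/R = 0.006508 m²/day.
Peak time from v_R²t² + 2D_R t − x² = 0: t = (√(D_R² + v_R²x²) − D_R)/v_R².
√(D_R² + v_R²x²) = √(0.006508² + 0.2551² × 22.7²) = 5.791; v_R² = 0.06508.
t = (5.791 − 0.006508)/0.06508 = 88.9 days.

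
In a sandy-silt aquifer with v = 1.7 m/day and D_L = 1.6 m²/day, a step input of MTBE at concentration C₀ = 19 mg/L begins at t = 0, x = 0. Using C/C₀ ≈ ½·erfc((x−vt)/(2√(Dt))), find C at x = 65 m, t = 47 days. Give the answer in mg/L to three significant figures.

For a continuous step input, C/C₀ ≈ ½·erfc((x−vt)/(2√(Dt))).
vt = 1.7 × 47 = 79.9 m and 2√(Dt) = 2√(1.6 × 47) = 17.34 m.
Argument (x−vt)/(2√(Dt)) = (65 − 79.9)/17.34 = -0.8593; ½·erfc(-0.8593) = 0.8879.
C = 19 × 0.8879 = 16.9 mg/L.

16.9 mg/L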